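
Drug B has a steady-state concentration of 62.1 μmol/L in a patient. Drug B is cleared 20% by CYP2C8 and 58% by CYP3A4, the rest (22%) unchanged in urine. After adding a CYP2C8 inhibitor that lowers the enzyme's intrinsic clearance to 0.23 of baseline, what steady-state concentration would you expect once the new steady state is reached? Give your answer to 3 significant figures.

73.4 μmol/L

CYP2C8: 0.2 × 0.23 = 0.046
CYP3A4: 0.58 (unchanged)
Other: 0.22 (unchanged)
New clearance relative to baseline: 0.046 + 0.58 + 0.22 = 0.846.
New steady-state concentration = baseline ÷ relative clearance = 62.1 / 0.846 = 73.4 μmol/L.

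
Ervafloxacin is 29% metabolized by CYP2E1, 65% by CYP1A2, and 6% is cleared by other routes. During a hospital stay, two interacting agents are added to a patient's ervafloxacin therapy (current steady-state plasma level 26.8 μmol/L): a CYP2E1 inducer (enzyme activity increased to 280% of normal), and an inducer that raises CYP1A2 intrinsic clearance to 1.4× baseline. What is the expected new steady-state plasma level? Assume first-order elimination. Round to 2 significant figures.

15 μmol/L

The CYP2E1 pathway (29% of clearance) increases to 2.8× activity: 0.29 × 2.8 = 0.812.
The CYP1A2 pathway (65% of clearance) increases to 1.4× activity: 0.65 × 1.4 = 0.91.
Non-CYP routes (6%) are unchanged.
New clearance relative to baseline: 0.812 + 0.91 + 0.06 = 1.782.
New steady-state plasma level = 26.8 / 1.782 = 15 μmol/L (concentration scales inversely with clearance).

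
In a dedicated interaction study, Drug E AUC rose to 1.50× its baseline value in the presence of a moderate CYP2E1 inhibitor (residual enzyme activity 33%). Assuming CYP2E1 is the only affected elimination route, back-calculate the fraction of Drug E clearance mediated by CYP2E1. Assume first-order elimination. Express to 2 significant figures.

0.50

Let x = fm,CYP2E1. Because AUC ∝ 1/CL, relative clearance fell to 1/1.50 = 0.6667.
Only the CYP2E1 route changed, so 0.6667 = x·0.33 + (1 − x), giving x = 0.50.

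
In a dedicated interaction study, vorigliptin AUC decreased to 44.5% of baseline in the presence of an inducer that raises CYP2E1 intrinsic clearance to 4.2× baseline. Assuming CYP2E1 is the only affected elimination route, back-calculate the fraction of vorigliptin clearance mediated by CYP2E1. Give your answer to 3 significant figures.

0.390

Let fm be the CYP2E1 fraction. New clearance relative to baseline = fm × 4.2 + (1 − fm).
AUC ratio = 1 / (new CL fraction), so new CL fraction = 1 / 0.445 = 2.247.
fm × 4.2 + 1 − fm = 2.247  ⇒  fm × (4.2 − 1) = 1.247  ⇒  fm = 0.390.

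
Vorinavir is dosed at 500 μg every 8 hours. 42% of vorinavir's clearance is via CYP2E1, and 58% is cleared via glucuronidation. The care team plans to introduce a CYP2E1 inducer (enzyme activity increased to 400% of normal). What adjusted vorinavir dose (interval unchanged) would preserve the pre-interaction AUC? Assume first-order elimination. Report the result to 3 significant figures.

1.13 × 10³ μg

CYP2E1: 0.42 × 4 = 1.68
Other: 0.58 (unchanged)
CL_new/CL_old = 1.68 + 0.58 = 2.26.
To maintain the same steady-state level, dose must scale with clearance: new dose = 500 × 2.26 = 1.13 × 10³ μg.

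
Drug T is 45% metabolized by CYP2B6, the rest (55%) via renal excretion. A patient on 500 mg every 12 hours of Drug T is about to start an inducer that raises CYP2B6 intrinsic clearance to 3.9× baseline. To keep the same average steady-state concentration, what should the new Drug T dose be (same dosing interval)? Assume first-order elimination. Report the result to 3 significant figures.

1.15 × 10³ mg

The CYP2B6 pathway (45% of clearance) is boosted to 3.9× activity: 0.45 × 3.9 = 1.755.
Non-CYP routes (55%) are unchanged.
New clearance relative to baseline: 1.755 + 0.55 = 2.305.
Exposure is unchanged when dose changes in proportion to clearance. New dose = 500 mg × 2.305 = 1.15 × 10³ mg.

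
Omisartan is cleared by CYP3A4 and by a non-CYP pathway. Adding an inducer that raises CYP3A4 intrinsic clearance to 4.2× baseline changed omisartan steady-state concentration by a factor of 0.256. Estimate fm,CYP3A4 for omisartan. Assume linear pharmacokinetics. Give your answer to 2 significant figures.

0.91

CL'/CL = 1 / 0.256 = 3.906
4.2·fm + (1 − fm) = 3.906
fm = (3.906 − 1) / (4.2 − 1) = 0.91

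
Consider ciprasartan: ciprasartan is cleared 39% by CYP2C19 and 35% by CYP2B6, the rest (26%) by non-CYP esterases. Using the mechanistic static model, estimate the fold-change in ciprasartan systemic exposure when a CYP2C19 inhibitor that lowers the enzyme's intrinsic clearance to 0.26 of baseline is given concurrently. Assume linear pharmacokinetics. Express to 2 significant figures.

The CYP2C19 pathway (39% of clearance) is reduced to 0.26× activity: 0.39 × 0.26 = 0.1014.
CYP2B6 (35%) and the residual 26% are unaffected.
CL_new/CL_old = 0.1014 + 0.35 + 0.26 = 0.7114.
Systemic exposure is inversely proportional to clearance, so the fold-change is 1 / 0.7114 = 1.4.

1.4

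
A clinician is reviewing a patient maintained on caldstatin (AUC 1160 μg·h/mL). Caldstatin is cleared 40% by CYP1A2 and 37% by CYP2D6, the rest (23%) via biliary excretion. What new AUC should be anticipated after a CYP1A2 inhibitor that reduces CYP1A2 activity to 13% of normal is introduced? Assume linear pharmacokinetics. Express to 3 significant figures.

1.78 × 10³ μg·h/mL

The CYP1A2 pathway (40% of clearance) drops to 0.13× activity: 0.4 × 0.13 = 0.052.
CYP2D6 (37%) and the residual 23% are unaffected.
Relative clearance = 0.052 + 0.37 + 0.23 = 0.652.
New AUC = baseline ÷ relative clearance = 1160 / 0.652 = 1.78 × 10³ μg·h/mL.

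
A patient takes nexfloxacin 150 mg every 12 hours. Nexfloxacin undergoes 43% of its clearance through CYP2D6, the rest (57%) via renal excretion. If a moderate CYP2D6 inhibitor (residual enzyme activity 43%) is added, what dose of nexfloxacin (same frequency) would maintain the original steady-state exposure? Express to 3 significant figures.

CYP2D6: 0.43 × 0.43 = 0.1849
Other: 0.57 (unchanged)
Relative clearance = 0.1849 + 0.57 = 0.7549.
Css,avg = (dose rate)/CL, so holding Css fixed requires dose ∝ CL: 150 × 0.7549 = 113 mg.

113 mg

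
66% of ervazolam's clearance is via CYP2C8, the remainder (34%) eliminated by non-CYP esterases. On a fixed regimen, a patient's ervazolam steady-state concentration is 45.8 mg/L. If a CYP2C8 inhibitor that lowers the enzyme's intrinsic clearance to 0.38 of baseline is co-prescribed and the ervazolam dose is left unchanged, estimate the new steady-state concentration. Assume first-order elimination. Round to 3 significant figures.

77.5 mg/L

The CYP2C8 pathway (66% of clearance) falls to 0.38× activity: 0.66 × 0.38 = 0.2508.
Non-CYP routes (34%) are unchanged.
Relative clearance = 0.2508 + 0.34 = 0.5908.
With dosing unchanged, steady-state concentration scales as 1/CL: 45.8 / 0.5908 = 77.5 mg/L.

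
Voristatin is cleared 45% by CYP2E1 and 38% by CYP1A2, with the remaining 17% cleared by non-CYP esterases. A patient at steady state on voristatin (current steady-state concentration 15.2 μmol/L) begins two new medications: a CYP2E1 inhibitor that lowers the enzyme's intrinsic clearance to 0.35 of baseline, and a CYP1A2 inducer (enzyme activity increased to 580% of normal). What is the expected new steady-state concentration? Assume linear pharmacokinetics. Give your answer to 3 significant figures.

6.00 μmol/L

The CYP2E1 pathway (45% of clearance) falls to 0.35× activity: 0.45 × 0.35 = 0.1575.
The CYP1A2 pathway (38% of clearance) is boosted to 5.8× activity: 0.38 × 5.8 = 2.204.
Non-CYP routes (17%) are unchanged.
CL_new/CL_old = 0.1575 + 2.204 + 0.17 = 2.5315.
Dividing the baseline by the relative clearance: 15.2 / 2.5315 = 6.00 μmol/L.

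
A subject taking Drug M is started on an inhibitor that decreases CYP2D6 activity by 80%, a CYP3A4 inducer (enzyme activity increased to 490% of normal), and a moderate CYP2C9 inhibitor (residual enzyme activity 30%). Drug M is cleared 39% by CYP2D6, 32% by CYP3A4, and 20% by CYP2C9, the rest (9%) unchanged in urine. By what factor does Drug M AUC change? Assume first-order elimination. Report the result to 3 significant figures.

0.557

The CYP2D6 pathway (39% of clearance) drops to 0.2× activity: 0.39 × 0.2 = 0.078.
The CYP3A4 pathway (32% of clearance) is boosted to 4.9× activity: 0.32 × 4.9 = 1.568.
The CYP2C9 pathway (20% of clearance) is reduced to 0.3× activity: 0.2 × 0.3 = 0.06.
Non-CYP routes (9%) are unchanged.
New clearance relative to baseline: 0.078 + 1.568 + 0.06 + 0.09 = 1.796.
Because AUC varies inversely with clearance, the combined effect is 1 / 1.796 = 0.557.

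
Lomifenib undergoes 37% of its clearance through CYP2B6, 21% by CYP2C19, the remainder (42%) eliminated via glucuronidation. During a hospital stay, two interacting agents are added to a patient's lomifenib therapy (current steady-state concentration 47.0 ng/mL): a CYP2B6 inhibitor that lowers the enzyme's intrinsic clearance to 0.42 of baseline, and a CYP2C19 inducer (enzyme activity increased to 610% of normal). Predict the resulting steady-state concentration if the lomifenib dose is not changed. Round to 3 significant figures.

The CYP2B6 pathway (37% of clearance) drops to 0.42× activity: 0.37 × 0.42 = 0.1554.
The CYP2C19 pathway (21% of clearance) rises to 6.1× activity: 0.21 × 6.1 = 1.281.
The remaining 42% of clearance is unaffected.
New clearance relative to baseline: 0.1554 + 1.281 + 0.42 = 1.8564.
Dividing the baseline by the relative clearance: 47.0 / 1.8564 = 25.3 ng/mL.

25.3 ng/mL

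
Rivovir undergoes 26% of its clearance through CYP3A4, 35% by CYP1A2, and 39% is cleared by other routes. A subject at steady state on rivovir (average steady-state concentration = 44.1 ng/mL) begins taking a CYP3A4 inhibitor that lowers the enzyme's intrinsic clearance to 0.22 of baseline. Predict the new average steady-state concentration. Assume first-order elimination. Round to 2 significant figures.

CYP3A4: 0.26 × 0.22 = 0.0572
CYP1A2: 0.35 (unchanged)
Other: 0.39 (unchanged)
New clearance relative to baseline: 0.0572 + 0.35 + 0.39 = 0.7972.
New average steady-state concentration = baseline ÷ relative clearance = 44.1 / 0.7972 = 55 ng/mL.

55 ng/mL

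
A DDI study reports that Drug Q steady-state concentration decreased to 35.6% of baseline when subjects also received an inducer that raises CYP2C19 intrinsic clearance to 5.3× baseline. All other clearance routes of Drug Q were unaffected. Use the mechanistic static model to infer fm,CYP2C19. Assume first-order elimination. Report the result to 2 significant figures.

Let fm be the CYP2C19 fraction. New clearance relative to baseline = fm × 5.3 + (1 − fm).
Steady-state concentration ratio = 1 / (new CL fraction), so new CL fraction = 1 / 0.356 = 2.809.
fm × 5.3 + 1 − fm = 2.809  ⇒  fm × (5.3 − 1) = 1.809  ⇒  fm = 0.42.

0.42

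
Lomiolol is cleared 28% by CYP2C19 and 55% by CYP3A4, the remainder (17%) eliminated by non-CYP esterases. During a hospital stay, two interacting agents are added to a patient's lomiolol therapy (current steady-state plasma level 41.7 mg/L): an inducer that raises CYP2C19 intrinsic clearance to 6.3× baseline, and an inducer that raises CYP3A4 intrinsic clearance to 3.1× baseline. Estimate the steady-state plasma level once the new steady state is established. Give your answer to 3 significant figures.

The CYP2C19 pathway (28% of clearance) rises to 6.3× activity: 0.28 × 6.3 = 1.764.
The CYP3A4 pathway (55% of clearance) increases to 3.1× activity: 0.55 × 3.1 = 1.705.
Non-CYP routes (17%) are unchanged.
Relative clearance = 1.764 + 1.705 + 0.17 = 3.639.
Dividing the baseline by the relative clearance: 41.7 / 3.639 = 11.5 mg/L.

11.5 mg/L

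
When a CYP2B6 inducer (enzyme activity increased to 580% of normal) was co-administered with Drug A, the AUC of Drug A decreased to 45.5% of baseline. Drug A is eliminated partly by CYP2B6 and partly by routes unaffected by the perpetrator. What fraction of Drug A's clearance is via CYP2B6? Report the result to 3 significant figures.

0.250

Let x = fm,CYP2B6. Because AUC ∝ 1/CL, relative clearance rose to 1/0.455 = 2.198.
Only the CYP2B6 route changed, so 2.198 = x·5.8 + (1 − x), giving x = 0.250.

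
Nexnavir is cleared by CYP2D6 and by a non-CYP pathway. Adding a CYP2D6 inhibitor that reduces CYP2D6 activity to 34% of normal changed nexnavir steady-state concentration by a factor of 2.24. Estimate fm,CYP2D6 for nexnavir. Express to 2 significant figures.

Let fm be the CYP2D6 fraction. New clearance relative to baseline = fm × 0.34 + (1 − fm).
Steady-state concentration ratio = 1 / (new CL fraction), so new CL fraction = 1 / 2.24 = 0.4464.
fm × 0.34 + 1 − fm = 0.4464  ⇒  fm × (0.34 − 1) = −0.5536  ⇒  fm = 0.84.

0.84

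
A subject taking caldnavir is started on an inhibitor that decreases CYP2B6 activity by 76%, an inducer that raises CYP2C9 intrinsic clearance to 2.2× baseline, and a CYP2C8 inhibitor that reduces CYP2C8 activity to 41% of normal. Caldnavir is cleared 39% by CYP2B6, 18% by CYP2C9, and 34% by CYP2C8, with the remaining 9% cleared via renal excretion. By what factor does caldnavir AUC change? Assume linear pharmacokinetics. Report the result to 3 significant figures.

1.39

CYP2B6: 0.39 × 0.24 = 0.0936
CYP2C9: 0.18 × 2.2 = 0.396
CYP2C8: 0.34 × 0.41 = 0.1394
Other: 0.09 (unchanged)
Relative clearance = 0.0936 + 0.396 + 0.1394 + 0.09 = 0.719.
Net AUC ratio = 1 / 0.719 = 1.39.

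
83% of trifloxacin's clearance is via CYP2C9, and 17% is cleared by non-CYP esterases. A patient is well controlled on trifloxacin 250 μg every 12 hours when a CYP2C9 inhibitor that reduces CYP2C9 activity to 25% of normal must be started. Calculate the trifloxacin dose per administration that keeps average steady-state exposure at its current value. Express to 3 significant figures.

94.4 μg

CYP2C9: 0.83 × 0.25 = 0.2075
Other: 0.17 (unchanged)
CL_new/CL_old = 0.2075 + 0.17 = 0.3775.
Exposure is unchanged when dose changes in proportion to clearance. New dose = 250 μg × 0.3775 = 94.4 μg.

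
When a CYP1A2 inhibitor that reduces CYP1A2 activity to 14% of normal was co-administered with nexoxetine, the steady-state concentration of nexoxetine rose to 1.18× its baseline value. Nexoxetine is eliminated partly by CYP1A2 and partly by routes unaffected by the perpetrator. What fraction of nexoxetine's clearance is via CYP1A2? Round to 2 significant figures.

0.18

CL'/CL = 1 / 1.18 = 0.8475
0.14·fm + (1 − fm) = 0.8475
fm = (0.8475 − 1) / (0.14 − 1) = 0.18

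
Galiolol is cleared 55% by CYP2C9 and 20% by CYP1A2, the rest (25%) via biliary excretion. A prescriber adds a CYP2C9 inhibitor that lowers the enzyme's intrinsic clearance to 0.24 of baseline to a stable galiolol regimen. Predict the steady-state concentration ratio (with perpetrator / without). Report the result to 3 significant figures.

The CYP2C9 pathway (55% of clearance) falls to 0.24× activity: 0.55 × 0.24 = 0.132.
CYP1A2 (20%) and the residual 25% are unaffected.
Relative clearance = 0.132 + 0.2 + 0.25 = 0.582.
Steady-state concentration is inversely proportional to clearance, so the fold-change is 1 / 0.582 = 1.72.

1.72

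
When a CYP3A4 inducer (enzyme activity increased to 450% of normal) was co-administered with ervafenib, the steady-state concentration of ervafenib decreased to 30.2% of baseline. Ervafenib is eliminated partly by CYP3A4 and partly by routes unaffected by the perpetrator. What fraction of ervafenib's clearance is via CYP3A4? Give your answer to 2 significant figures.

Let x = fm,CYP3A4. Because steady-state concentration ∝ 1/CL, relative clearance rose to 1/0.302 = 3.311.
Setting x·4.5 + (1 − x) = 3.311 and solving: x = (3.311 − 1)/(4.5 − 1) = 0.66.

0.66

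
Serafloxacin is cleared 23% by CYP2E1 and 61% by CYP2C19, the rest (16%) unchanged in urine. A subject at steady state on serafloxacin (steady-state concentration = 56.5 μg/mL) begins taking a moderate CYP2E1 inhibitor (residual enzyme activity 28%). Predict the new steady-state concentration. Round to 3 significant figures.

67.7 μg/mL

The CYP2E1 pathway (23% of clearance) is reduced to 0.28× activity: 0.23 × 0.28 = 0.0644.
CYP2C19 (61%) and the residual 16% are unaffected.
CL_new/CL_old = 0.0644 + 0.61 + 0.16 = 0.8344.
Steady-state concentration ∝ 1/CL, so new value = 56.5 / 0.8344 = 67.7 μg/mL.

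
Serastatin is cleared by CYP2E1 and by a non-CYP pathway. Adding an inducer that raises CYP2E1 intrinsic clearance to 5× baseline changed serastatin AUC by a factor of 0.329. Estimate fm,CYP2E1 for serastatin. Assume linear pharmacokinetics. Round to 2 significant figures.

0.51

CL'/CL = 1 / 0.329 = 3.04
5·fm + (1 − fm) = 3.04
fm = (3.04 − 1) / (5 − 1) = 0.51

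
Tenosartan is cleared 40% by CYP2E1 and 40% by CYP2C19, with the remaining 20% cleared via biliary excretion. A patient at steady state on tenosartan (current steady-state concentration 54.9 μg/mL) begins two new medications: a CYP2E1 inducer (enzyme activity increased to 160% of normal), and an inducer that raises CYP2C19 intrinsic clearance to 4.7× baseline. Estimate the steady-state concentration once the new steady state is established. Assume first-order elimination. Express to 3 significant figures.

20.2 μg/mL

CYP2E1: 0.4 × 1.6 = 0.64
CYP2C19: 0.4 × 4.7 = 1.88
Other: 0.2 (unchanged)
New clearance relative to baseline: 0.64 + 1.88 + 0.2 = 2.72.
Steady-state concentration ∝ 1/CL: new value = 54.9 / 2.72 = 20.2 μg/mL.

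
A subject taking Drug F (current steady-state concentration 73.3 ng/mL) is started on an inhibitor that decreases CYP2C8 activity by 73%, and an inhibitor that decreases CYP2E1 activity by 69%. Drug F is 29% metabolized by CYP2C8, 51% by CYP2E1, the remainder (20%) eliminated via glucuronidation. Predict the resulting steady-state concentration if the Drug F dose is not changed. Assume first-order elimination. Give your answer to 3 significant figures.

168 ng/mL

The CYP2C8 pathway (29% of clearance) drops to 0.27× activity: 0.29 × 0.27 = 0.0783.
The CYP2E1 pathway (51% of clearance) falls to 0.31× activity: 0.51 × 0.31 = 0.1581.
Non-CYP routes (20%) are unchanged.
New clearance relative to baseline: 0.0783 + 0.1581 + 0.2 = 0.4364.
New steady-state concentration = 73.3 / 0.4364 = 168 ng/mL (concentration scales inversely with clearance).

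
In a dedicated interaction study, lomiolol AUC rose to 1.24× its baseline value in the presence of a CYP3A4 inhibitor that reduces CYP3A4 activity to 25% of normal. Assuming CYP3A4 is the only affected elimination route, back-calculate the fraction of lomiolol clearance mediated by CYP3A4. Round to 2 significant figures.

0.26

CL'/CL = 1 / 1.24 = 0.8065
0.25·fm + (1 − fm) = 0.8065
fm = (0.8065 − 1) / (0.25 − 1) = 0.26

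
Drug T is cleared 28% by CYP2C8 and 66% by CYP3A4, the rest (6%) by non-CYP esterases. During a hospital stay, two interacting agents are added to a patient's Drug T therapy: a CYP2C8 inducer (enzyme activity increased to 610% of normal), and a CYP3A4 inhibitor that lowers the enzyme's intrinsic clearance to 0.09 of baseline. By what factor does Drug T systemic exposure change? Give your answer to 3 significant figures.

0.547

The CYP2C8 pathway (28% of clearance) is boosted to 6.1× activity: 0.28 × 6.1 = 1.708.
The CYP3A4 pathway (66% of clearance) falls to 0.09× activity: 0.66 × 0.09 = 0.0594.
Non-CYP routes (6%) are unchanged.
Relative clearance = 1.708 + 0.0594 + 0.06 = 1.8274.
Systemic exposure ∝ 1/CL: fold-change = 1 / 1.8274 = 0.547.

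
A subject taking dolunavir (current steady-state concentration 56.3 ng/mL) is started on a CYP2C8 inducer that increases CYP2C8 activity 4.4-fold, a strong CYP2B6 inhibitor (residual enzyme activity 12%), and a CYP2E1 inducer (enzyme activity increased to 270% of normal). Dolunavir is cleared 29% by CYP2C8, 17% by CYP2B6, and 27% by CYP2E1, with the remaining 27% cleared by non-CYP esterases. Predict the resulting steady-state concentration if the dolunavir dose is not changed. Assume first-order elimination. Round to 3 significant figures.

24.5 ng/mL

The CYP2C8 pathway (29% of clearance) is boosted to 4.4× activity: 0.29 × 4.4 = 1.276.
The CYP2B6 pathway (17% of clearance) drops to 0.12× activity: 0.17 × 0.12 = 0.0204.
The CYP2E1 pathway (27% of clearance) rises to 2.7× activity: 0.27 × 2.7 = 0.729.
The remaining 27% of clearance is unaffected.
Relative clearance = 1.276 + 0.0204 + 0.729 + 0.27 = 2.2954.
New steady-state concentration = 56.3 / 2.2954 = 24.5 ng/mL (concentration scales inversely with clearance).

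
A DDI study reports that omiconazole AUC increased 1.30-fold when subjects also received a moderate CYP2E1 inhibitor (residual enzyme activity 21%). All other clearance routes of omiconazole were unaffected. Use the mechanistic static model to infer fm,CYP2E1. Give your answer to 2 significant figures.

0.29

CL'/CL = 1 / 1.30 = 0.7692
0.21·fm + (1 − fm) = 0.7692
fm = (0.7692 − 1) / (0.21 − 1) = 0.29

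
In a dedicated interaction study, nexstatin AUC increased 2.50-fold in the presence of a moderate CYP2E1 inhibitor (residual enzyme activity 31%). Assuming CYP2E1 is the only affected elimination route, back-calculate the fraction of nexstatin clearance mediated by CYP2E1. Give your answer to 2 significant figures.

Let x = fm,CYP2E1. Because AUC ∝ 1/CL, relative clearance fell to 1/2.50 = 0.4.
Only the CYP2E1 route changed, so 0.4 = x·0.31 + (1 − x), giving x = 0.87.

0.87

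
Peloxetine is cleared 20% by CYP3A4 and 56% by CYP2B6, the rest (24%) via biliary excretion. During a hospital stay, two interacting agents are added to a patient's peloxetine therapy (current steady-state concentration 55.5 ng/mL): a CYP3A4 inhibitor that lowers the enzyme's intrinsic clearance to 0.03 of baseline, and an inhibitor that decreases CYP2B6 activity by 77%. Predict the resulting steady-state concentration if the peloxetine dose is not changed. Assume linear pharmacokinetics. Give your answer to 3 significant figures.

148 ng/mL

The CYP3A4 pathway (20% of clearance) drops to 0.03× activity: 0.2 × 0.03 = 0.006.
The CYP2B6 pathway (56% of clearance) falls to 0.23× activity: 0.56 × 0.23 = 0.1288.
Non-CYP routes (24%) are unchanged.
Relative clearance = 0.006 + 0.1288 + 0.24 = 0.3748.
Steady-state concentration ∝ 1/CL: new value = 55.5 / 0.3748 = 148 ng/mL.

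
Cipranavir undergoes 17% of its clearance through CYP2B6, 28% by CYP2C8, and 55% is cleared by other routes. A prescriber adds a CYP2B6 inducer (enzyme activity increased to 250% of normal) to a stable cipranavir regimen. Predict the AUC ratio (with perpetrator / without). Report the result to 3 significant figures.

0.797

The CYP2B6 pathway (17% of clearance) rises to 2.5× activity: 0.17 × 2.5 = 0.425.
CYP2C8 (28%) and the residual 55% are unaffected.
Relative clearance = 0.425 + 0.28 + 0.55 = 1.255.
AUC is inversely proportional to clearance, so the fold-change is 1 / 1.255 = 0.797.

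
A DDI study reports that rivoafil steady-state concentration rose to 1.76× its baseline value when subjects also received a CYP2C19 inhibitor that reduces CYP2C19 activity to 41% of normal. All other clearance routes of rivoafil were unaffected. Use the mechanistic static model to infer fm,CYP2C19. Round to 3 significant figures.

0.732

CL'/CL = 1 / 1.76 = 0.5682
0.41·fm + (1 − fm) = 0.5682
fm = (0.5682 − 1) / (0.41 − 1) = 0.732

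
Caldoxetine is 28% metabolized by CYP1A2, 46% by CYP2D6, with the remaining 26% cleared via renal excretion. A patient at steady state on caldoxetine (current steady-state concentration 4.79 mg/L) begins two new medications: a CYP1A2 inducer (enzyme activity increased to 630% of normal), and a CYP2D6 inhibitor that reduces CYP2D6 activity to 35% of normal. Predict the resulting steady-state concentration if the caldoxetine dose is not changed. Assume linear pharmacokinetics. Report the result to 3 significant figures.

2.19 mg/L

The CYP1A2 pathway (28% of clearance) increases to 6.3× activity: 0.28 × 6.3 = 1.764.
The CYP2D6 pathway (46% of clearance) falls to 0.35× activity: 0.46 × 0.35 = 0.161.
The remaining 26% of clearance is unaffected.
Relative clearance = 1.764 + 0.161 + 0.26 = 2.185.
New steady-state concentration = 4.79 / 2.185 = 2.19 mg/L (concentration scales inversely with clearance).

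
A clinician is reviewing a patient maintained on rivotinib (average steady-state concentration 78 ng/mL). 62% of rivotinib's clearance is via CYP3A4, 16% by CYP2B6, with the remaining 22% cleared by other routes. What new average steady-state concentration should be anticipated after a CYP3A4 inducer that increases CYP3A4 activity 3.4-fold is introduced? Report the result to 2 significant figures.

The CYP3A4 pathway (62% of clearance) rises to 3.4× activity: 0.62 × 3.4 = 2.108.
CYP2B6 (16%) and the residual 22% are unaffected.
CL_new/CL_old = 2.108 + 0.16 + 0.22 = 2.488.
With dosing unchanged, average steady-state concentration scales as 1/CL: 78 / 2.488 = 31 ng/mL.

31 ng/mL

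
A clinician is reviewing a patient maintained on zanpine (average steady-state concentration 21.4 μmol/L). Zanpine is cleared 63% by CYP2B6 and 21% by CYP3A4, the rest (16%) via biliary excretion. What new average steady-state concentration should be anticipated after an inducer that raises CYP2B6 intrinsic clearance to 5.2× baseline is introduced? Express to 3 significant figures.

The CYP2B6 pathway (63% of clearance) is boosted to 5.2× activity: 0.63 × 5.2 = 3.276.
CYP3A4 (21%) and the residual 16% are unaffected.
New clearance relative to baseline: 3.276 + 0.21 + 0.16 = 3.646.
New average steady-state concentration = baseline ÷ relative clearance = 21.4 / 3.646 = 5.87 μmol/L.

5.87 μmol/L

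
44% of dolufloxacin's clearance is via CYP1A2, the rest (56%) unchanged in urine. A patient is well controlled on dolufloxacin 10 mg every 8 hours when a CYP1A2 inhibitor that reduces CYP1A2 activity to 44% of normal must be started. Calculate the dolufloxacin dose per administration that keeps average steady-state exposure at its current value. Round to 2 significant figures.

The CYP1A2 pathway (44% of clearance) falls to 0.44× activity: 0.44 × 0.44 = 0.1936.
Non-CYP routes (56%) are unchanged.
Relative clearance = 0.1936 + 0.56 = 0.7536.
To maintain the same steady-state level, dose must scale with clearance: new dose = 10 × 0.7536 = 7.5 mg.

7.5 mg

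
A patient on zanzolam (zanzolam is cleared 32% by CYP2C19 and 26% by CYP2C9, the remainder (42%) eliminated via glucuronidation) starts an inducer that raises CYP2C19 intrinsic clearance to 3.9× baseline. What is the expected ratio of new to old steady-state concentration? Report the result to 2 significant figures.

0.52

The CYP2C19 pathway (32% of clearance) increases to 3.9× activity: 0.32 × 3.9 = 1.248.
CYP2C9 (26%) and the residual 42% are unaffected.
New clearance relative to baseline: 1.248 + 0.26 + 0.42 = 1.928.
Steady-state concentration is inversely proportional to clearance, so the fold-change is 1 / 1.928 = 0.52.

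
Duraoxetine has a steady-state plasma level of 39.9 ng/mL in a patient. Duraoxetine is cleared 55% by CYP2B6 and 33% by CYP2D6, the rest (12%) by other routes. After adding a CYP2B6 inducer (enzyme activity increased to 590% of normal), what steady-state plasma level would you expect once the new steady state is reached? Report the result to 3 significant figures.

10.8 ng/mL

CYP2B6: 0.55 × 5.9 = 3.245
CYP2D6: 0.33 (unchanged)
Other: 0.12 (unchanged)
CL_new/CL_old = 3.245 + 0.33 + 0.12 = 3.695.
With dosing unchanged, steady-state plasma level scales as 1/CL: 39.9 / 3.695 = 10.8 ng/mL.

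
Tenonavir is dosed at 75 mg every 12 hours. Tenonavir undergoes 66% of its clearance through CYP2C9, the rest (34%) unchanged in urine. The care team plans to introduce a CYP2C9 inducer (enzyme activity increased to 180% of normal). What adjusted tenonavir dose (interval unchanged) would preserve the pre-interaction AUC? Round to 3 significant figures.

The CYP2C9 pathway (66% of clearance) increases to 1.8× activity: 0.66 × 1.8 = 1.188.
Non-CYP routes (34%) are unchanged.
New clearance relative to baseline: 1.188 + 0.34 = 1.528.
To maintain the same steady-state level, dose must scale with clearance: new dose = 75 × 1.528 = 115 mg.

115 mg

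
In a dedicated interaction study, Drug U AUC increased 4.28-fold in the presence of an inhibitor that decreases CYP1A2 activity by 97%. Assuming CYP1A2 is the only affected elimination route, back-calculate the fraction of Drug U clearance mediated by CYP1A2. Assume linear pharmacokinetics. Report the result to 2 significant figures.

0.79

CL'/CL = 1 / 4.28 = 0.2336
0.03·fm + (1 − fm) = 0.2336
fm = (0.2336 − 1) / (0.03 − 1) = 0.79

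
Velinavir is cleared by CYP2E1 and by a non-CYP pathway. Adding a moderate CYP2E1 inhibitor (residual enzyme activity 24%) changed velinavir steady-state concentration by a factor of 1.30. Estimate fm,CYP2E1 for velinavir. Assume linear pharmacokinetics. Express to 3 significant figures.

Let fm be the CYP2E1 fraction. New clearance relative to baseline = fm × 0.24 + (1 − fm).
Steady-state concentration ratio = 1 / (new CL fraction), so new CL fraction = 1 / 1.30 = 0.7692.
fm × 0.24 + 1 − fm = 0.7692  ⇒  fm × (0.24 − 1) = −0.2308  ⇒  fm = 0.304.

0.304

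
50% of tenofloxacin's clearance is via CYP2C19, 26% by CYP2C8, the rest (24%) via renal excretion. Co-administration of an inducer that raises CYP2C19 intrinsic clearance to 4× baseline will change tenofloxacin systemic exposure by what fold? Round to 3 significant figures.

0.400

CYP2C19: 0.5 × 4 = 2
CYP2C8: 0.26 (unchanged)
Other: 0.24 (unchanged)
Relative clearance = 2 + 0.26 + 0.24 = 2.5.
Systemic exposure ratio = CL_old/CL_new = 1 / 2.5 = 0.400.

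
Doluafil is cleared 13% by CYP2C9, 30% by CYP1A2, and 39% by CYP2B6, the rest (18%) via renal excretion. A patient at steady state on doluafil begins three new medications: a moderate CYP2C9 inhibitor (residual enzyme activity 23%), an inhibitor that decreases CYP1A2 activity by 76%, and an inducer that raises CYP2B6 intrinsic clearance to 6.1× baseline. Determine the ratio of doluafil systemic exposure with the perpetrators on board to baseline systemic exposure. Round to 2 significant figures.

The CYP2C9 pathway (13% of clearance) is reduced to 0.23× activity: 0.13 × 0.23 = 0.0299.
The CYP1A2 pathway (30% of clearance) falls to 0.24× activity: 0.3 × 0.24 = 0.072.
The CYP2B6 pathway (39% of clearance) rises to 6.1× activity: 0.39 × 6.1 = 2.379.
Non-CYP routes (18%) are unchanged.
CL_new/CL_old = 0.0299 + 0.072 + 2.379 + 0.18 = 2.6609.
Net systemic exposure ratio = 1 / 2.6609 = 0.38.

0.38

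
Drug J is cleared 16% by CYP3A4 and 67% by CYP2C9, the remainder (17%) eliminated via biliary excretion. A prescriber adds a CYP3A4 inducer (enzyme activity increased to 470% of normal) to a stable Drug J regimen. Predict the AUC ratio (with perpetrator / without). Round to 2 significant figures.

The CYP3A4 pathway (16% of clearance) rises to 4.7× activity: 0.16 × 4.7 = 0.752.
CYP2C9 (67%) and the residual 17% are unaffected.
Relative clearance = 0.752 + 0.67 + 0.17 = 1.592.
Since AUC ∝ 1/CL, the ratio is 1 / 1.592 = 0.63.

0.63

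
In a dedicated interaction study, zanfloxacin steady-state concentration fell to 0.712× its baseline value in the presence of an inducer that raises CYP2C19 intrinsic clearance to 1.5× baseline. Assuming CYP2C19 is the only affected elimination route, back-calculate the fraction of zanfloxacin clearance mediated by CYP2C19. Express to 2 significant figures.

0.81

Let fm be the CYP2C19 fraction. New clearance relative to baseline = fm × 1.5 + (1 − fm).
Steady-state concentration ratio = 1 / (new CL fraction), so new CL fraction = 1 / 0.712 = 1.404.
fm × 1.5 + 1 − fm = 1.404  ⇒  fm × (1.5 − 1) = 0.4045  ⇒  fm = 0.81.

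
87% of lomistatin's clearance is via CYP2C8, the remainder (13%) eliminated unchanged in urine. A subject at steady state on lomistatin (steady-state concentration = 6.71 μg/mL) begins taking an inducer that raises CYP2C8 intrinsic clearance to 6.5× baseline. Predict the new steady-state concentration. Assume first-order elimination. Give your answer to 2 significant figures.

1.2 μg/mL

The CYP2C8 pathway (87% of clearance) increases to 6.5× activity: 0.87 × 6.5 = 5.655.
Non-CYP routes (13%) are unchanged.
CL_new/CL_old = 5.655 + 0.13 = 5.785.
With dosing unchanged, steady-state concentration scales as 1/CL: 6.71 / 5.785 = 1.2 μg/mL.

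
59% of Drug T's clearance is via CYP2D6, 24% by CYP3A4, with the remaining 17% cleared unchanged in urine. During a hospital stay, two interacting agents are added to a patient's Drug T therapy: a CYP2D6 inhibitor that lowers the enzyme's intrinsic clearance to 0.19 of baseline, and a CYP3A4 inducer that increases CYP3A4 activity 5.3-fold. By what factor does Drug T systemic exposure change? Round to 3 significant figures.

0.643

The CYP2D6 pathway (59% of clearance) falls to 0.19× activity: 0.59 × 0.19 = 0.1121.
The CYP3A4 pathway (24% of clearance) rises to 5.3× activity: 0.24 × 5.3 = 1.272.
Non-CYP routes (17%) are unchanged.
Relative clearance = 0.1121 + 1.272 + 0.17 = 1.5541.
Net systemic exposure ratio = 1 / 1.5541 = 0.643.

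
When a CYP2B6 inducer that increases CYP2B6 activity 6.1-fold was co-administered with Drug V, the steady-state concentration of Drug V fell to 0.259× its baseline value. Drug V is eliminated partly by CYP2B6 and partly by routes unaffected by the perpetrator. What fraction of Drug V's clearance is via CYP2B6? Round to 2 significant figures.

0.56

CL'/CL = 1 / 0.259 = 3.861
6.1·fm + (1 − fm) = 3.861
fm = (3.861 − 1) / (6.1 − 1) = 0.56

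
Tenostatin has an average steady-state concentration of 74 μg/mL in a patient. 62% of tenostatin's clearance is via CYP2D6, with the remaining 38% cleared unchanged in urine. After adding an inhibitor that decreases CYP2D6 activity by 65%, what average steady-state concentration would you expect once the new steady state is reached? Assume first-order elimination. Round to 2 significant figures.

1.2 × 10² μg/mL

The CYP2D6 pathway (62% of clearance) drops to 0.35× activity: 0.62 × 0.35 = 0.217.
The remaining 38% of clearance is unaffected.
Relative clearance = 0.217 + 0.38 = 0.597.
New average steady-state concentration = baseline ÷ relative clearance = 74 / 0.597 = 1.2 × 10² μg/mL.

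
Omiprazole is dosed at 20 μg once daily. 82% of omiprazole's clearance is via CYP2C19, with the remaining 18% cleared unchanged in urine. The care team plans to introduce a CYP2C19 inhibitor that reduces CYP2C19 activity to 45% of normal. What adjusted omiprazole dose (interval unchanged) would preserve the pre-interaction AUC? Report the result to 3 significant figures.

11.0 μg

CYP2C19: 0.82 × 0.45 = 0.369
Other: 0.18 (unchanged)
Relative clearance = 0.369 + 0.18 = 0.549.
To maintain the same steady-state level, dose must scale with clearance: new dose = 20 × 0.549 = 11.0 μg.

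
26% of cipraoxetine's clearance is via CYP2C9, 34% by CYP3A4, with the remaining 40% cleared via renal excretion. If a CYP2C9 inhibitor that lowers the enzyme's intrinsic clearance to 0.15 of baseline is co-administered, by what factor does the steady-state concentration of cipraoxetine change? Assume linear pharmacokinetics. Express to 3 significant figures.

The CYP2C9 pathway (26% of clearance) falls to 0.15× activity: 0.26 × 0.15 = 0.039.
CYP3A4 (34%) and the residual 40% are unaffected.
New clearance relative to baseline: 0.039 + 0.34 + 0.4 = 0.779.
Steady-state concentration ratio = CL_old/CL_new = 1 / 0.779 = 1.28.

1.28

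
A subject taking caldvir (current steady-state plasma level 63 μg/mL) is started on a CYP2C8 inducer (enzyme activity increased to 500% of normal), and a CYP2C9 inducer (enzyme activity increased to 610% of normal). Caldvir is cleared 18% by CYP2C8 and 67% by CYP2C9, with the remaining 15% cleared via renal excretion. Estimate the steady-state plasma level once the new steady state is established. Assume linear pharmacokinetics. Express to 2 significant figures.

12 μg/mL

The CYP2C8 pathway (18% of clearance) is boosted to 5× activity: 0.18 × 5 = 0.9.
The CYP2C9 pathway (67% of clearance) rises to 6.1× activity: 0.67 × 6.1 = 4.087.
The remaining 15% of clearance is unaffected.
Relative clearance = 0.9 + 4.087 + 0.15 = 5.137.
Dividing the baseline by the relative clearance: 63 / 5.137 = 12 μg/mL.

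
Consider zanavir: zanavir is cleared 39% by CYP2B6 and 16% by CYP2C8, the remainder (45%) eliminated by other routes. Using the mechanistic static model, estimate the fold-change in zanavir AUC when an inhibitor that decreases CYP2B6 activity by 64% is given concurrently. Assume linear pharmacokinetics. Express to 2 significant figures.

1.3

The CYP2B6 pathway (39% of clearance) drops to 0.36× activity: 0.39 × 0.36 = 0.1404.
CYP2C8 (16%) and the residual 45% are unaffected.
Relative clearance = 0.1404 + 0.16 + 0.45 = 0.7504.
Since AUC ∝ 1/CL, the ratio is 1 / 0.7504 = 1.3.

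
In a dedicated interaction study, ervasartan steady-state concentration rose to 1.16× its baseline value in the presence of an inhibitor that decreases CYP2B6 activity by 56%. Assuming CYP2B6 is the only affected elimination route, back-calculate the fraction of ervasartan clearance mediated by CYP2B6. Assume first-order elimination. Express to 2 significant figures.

0.25

Let x = fm,CYP2B6. Because steady-state concentration ∝ 1/CL, relative clearance fell to 1/1.16 = 0.8621.
Only the CYP2B6 route changed, so 0.8621 = x·0.44 + (1 − x), giving x = 0.25.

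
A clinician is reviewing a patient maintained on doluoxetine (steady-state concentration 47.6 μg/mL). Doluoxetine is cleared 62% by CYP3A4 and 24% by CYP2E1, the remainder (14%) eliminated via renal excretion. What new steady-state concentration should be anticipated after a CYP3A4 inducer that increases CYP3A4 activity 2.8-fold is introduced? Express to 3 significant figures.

The CYP3A4 pathway (62% of clearance) is boosted to 2.8× activity: 0.62 × 2.8 = 1.736.
CYP2E1 (24%) and the residual 14% are unaffected.
New clearance relative to baseline: 1.736 + 0.24 + 0.14 = 2.116.
Steady-state concentration ∝ 1/CL, so new value = 47.6 / 2.116 = 22.5 μg/mL.

22.5 μg/mL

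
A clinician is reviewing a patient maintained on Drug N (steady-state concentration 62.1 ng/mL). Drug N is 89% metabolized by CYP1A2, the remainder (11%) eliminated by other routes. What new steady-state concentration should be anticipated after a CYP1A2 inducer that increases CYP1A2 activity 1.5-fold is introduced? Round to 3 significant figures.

The CYP1A2 pathway (89% of clearance) rises to 1.5× activity: 0.89 × 1.5 = 1.335.
Non-CYP routes (11%) are unchanged.
Relative clearance = 1.335 + 0.11 = 1.445.
With dosing unchanged, steady-state concentration scales as 1/CL: 62.1 / 1.445 = 43.0 ng/mL.

43.0 ng/mL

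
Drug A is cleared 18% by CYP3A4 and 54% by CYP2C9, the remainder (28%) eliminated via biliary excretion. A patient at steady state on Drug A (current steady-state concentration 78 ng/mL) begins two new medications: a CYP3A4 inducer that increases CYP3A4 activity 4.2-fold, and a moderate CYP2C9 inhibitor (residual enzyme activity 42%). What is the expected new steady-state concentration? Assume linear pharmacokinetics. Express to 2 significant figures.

The CYP3A4 pathway (18% of clearance) is boosted to 4.2× activity: 0.18 × 4.2 = 0.756.
The CYP2C9 pathway (54% of clearance) drops to 0.42× activity: 0.54 × 0.42 = 0.2268.
The remaining 28% of clearance is unaffected.
Relative clearance = 0.756 + 0.2268 + 0.28 = 1.2628.
Steady-state concentration ∝ 1/CL: new value = 78 / 1.2628 = 62 ng/mL.

62 ng/mL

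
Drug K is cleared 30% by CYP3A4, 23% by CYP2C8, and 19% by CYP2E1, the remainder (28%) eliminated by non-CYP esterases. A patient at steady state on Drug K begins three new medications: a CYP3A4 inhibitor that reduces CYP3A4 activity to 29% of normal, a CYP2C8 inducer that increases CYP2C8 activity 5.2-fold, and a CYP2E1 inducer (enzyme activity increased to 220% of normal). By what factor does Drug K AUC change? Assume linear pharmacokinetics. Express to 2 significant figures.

The CYP3A4 pathway (30% of clearance) falls to 0.29× activity: 0.3 × 0.29 = 0.087.
The CYP2C8 pathway (23% of clearance) is boosted to 5.2× activity: 0.23 × 5.2 = 1.196.
The CYP2E1 pathway (19% of clearance) increases to 2.2× activity: 0.19 × 2.2 = 0.418.
Non-CYP routes (28%) are unchanged.
CL_new/CL_old = 0.087 + 1.196 + 0.418 + 0.28 = 1.981.
AUC ∝ 1/CL: fold-change = 1 / 1.981 = 0.50.

0.50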